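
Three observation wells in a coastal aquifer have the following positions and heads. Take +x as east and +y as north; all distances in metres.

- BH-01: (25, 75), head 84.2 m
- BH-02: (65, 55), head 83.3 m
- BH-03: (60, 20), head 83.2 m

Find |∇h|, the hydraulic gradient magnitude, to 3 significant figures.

Taking BH-01 as reference: BH-02−BH-01 = (40, -20, -0.9); BH-03−BH-01 = (35, -55, -1.0).
Solve a·Δx + b·Δy = Δh: det = 40·(-55) − 35·(-20) = -1500.
∂h/∂x = [(-0.9)·(-55) − (-1.0)·(-20)] / -1500 = -0.01967
∂h/∂y = [40·(-1.0) − 35·(-0.9)] / -1500 = +0.005667
|∇h| = √(-0.01967² + 0.005667²) = 0.02047

0.0205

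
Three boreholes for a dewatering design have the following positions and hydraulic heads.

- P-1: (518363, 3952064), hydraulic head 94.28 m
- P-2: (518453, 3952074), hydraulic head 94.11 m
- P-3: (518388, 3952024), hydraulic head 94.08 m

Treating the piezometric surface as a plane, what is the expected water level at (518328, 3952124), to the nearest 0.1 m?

Differences from P-1: to P-2 (Δx, Δy, Δh) = (90, 10, -0.17); to P-3 = (25, -40, -0.20).
Solve a·Δx + b·Δy = Δh: det = 90·(-40) − 25·10 = -3850.
∂h/∂x = [(-0.17)·(-40) − (-0.20)·10] / -3850 = -0.002286
∂h/∂y = [90·(-0.20) − 25·(-0.17)] / -3850 = +0.003571
h(518328, 3952124) = 94.28 + (-0.002286)·(-35) + (+0.003571)·(60) = 94.28 +0.080 +0.214 = 94.574 m.

94.6 m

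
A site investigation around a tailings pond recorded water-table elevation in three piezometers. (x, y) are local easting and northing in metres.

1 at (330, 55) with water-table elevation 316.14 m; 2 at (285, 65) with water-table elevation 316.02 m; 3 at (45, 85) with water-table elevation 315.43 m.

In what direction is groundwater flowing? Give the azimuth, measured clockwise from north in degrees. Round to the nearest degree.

303°

Three-point gradient (reference 1): Δ to 2 = (-45, 10, -0.12), Δ to 3 = (-285, 30, -0.71).
∂h/∂x = +0.002333, ∂h/∂y = -0.001500 (det = 1500).
Flow direction (−∇h) has components (-0.002333 E, +0.001500 N).
Azimuth = atan2(E, N) = atan2(-0.002333, +0.001500) = 302.7° ≈ 303°.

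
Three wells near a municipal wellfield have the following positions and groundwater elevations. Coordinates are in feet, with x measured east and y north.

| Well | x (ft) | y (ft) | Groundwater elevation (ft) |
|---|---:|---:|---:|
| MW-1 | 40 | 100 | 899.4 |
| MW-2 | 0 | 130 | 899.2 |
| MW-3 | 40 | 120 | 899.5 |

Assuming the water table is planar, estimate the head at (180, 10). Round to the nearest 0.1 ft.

900.2 ft

With h = a·x + b·y + c and MW-1 as origin, the differences give:
  (-40)·a + 30·b = -0.2
  0·a + 20·b = +0.1
Eliminate b (×20 and ×30, subtract): -800·a = -7.00 → a = ∂h/∂x = +0.008750
Back-substitute: b = ∂h/∂y = +0.005000.
h(180, 10) = 899.4 + (+0.008750)·(140) + (+0.005000)·(-90) = 899.4 +1.225 -0.450 = 900.175 ft.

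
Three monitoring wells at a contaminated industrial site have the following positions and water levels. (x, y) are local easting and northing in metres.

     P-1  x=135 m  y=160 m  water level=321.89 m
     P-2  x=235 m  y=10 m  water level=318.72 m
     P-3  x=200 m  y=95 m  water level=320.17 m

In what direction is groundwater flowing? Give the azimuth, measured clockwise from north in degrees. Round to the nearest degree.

123°

With h = a·x + b·y + c and P-1 as origin, the differences give:
  100·a + (-150)·b = -3.17
  65·a + (-65)·b = -1.72
Eliminate b (×(-65) and ×(-150), subtract): 3250·a = -51.950 → a = ∂h/∂x = -0.01598
Back-substitute: b = ∂h/∂y = +0.01048.
Flow direction (−∇h) has components (+0.01598 E, -0.01048 N).
Azimuth = atan2(E, N) = atan2(+0.01598, -0.01048) = 123.2° ≈ 123°.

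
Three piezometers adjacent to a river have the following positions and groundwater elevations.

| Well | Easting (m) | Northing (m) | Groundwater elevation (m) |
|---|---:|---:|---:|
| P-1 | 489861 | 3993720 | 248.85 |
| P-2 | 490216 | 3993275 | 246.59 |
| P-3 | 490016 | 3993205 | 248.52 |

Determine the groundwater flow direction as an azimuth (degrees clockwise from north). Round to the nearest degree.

077°

Taking P-1 as reference: P-2−P-1 = (355, -445, -2.26); P-3−P-1 = (155, -515, -0.33).
Solve a·Δx + b·Δy = Δh: det = 355·(-515) − 155·(-445) = -113850.
∂h/∂x = [(-2.26)·(-515) − (-0.33)·(-445)] / -113850 = -0.008933
∂h/∂y = [355·(-0.33) − 155·(-2.26)] / -113850 = -0.002048
Flow direction (−∇h) has components (+0.008933 E, +0.002048 N).
Azimuth = atan2(E, N) = atan2(+0.008933, +0.002048) = 77.1° ≈ 077°.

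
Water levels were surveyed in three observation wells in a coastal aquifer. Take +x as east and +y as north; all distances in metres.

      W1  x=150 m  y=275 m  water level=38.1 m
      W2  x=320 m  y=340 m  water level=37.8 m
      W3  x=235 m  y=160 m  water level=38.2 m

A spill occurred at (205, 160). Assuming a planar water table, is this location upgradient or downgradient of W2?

Differences from W1: to W2 (Δx, Δy, Δh) = (170, 65, -0.3); to W3 = (85, -115, +0.1).
Determinant of the coordinate differences = 170·(-115) − 85·65 = -25075.
∂h/∂x = [(-0.3)·(-115) − (+0.1)·65] / -25075 = -0.001117
∂h/∂y = [170·(+0.1) − 85·(-0.3)] / -25075 = -0.001695
Head at (205, 160) = 38.1 + (-0.001117)·(55) + (-0.001695)·(-115) = 38.23 m.
That is higher than the 37.8 m at W2, so the point is upgradient.

upgradient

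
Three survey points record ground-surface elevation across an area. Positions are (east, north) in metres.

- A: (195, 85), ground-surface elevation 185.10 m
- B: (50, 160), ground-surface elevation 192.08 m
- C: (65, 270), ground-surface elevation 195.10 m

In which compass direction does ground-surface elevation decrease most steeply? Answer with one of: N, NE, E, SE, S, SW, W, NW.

SE

Differences from A: to B (Δx, Δy, Δh) = (-145, 75, +6.98); to C = (-130, 185, +10.00).
Determinant of the coordinate differences = (-145)·185 − (-130)·75 = -17075.
∂z/∂x = [(+6.98)·185 − (+10.00)·75] / -17075 = -0.03170
∂z/∂y = [(-145)·(+10.00) − (-130)·(+6.98)] / -17075 = +0.03178
Steepest decrease is along −∇f = (+0.03170 E, -0.03178 N) → southeast.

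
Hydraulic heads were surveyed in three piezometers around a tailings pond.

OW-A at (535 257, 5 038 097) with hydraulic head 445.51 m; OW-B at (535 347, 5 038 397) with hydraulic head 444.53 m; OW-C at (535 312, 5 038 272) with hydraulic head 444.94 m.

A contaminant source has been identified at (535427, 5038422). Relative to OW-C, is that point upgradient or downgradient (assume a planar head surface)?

downgradient

Differences from OW-A: to OW-B (Δx, Δy, Δh) = (90, 300, -0.98); to OW-C = (55, 175, -0.57).
Determinant of the coordinate differences = 90·175 − 55·300 = -750.
∂h/∂x = [(-0.98)·175 − (-0.57)·300] / -750 = +0.0006667
∂h/∂y = [90·(-0.57) − 55·(-0.98)] / -750 = -0.003467
Head at (535427, 5038422) = 445.51 + (+0.0006667)·(170) + (-0.003467)·(325) = 444.50 m.
That is lower than the 444.94 m at OW-C, so the point is downgradient.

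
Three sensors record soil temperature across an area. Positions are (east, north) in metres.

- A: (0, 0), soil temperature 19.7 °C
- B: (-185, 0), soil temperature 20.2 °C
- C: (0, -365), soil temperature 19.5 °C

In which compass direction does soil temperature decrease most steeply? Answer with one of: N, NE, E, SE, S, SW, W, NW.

E

∂T/∂x = (20.2 − 19.7) / (-185 − 0) = -0.002703
∂T/∂y = (19.5 − 19.7) / (-365 − 0) = +0.0005479
Steepest decrease is along −∇f = (+0.002703 E, -0.0005479 N) → east.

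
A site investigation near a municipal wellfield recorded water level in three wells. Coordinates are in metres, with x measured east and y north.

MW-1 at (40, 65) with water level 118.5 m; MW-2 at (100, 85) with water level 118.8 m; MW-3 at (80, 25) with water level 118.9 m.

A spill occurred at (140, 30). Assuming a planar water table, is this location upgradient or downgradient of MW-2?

upgradient

Three-point gradient (reference MW-1): Δ to MW-2 = (60, 20, +0.3), Δ to MW-3 = (40, -40, +0.4).
∂h/∂x = +0.006250, ∂h/∂y = -0.003750 (det = -3200).
Head at (140, 30) = 118.5 + (+0.006250)·(100) + (-0.003750)·(-35) = 119.26 m.
That is higher than the 118.8 m at MW-2, so the point is upgradient.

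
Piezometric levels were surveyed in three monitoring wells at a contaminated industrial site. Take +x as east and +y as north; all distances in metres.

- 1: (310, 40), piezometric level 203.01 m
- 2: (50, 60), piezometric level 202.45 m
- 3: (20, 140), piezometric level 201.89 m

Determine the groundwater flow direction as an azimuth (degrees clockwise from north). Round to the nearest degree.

345°

Taking 1 as reference: 2−1 = (-260, 20, -0.56); 3−1 = (-290, 100, -1.12).
Determinant of the coordinate differences = (-260)·100 − (-290)·20 = -20200.
∂h/∂x = [(-0.56)·100 − (-1.12)·20] / -20200 = +0.001663
∂h/∂y = [(-260)·(-1.12) − (-290)·(-0.56)] / -20200 = -0.006376
Flow direction (−∇h) has components (-0.001663 E, +0.006376 N).
Azimuth = atan2(E, N) = atan2(-0.001663, +0.006376) = 345.4° ≈ 345°.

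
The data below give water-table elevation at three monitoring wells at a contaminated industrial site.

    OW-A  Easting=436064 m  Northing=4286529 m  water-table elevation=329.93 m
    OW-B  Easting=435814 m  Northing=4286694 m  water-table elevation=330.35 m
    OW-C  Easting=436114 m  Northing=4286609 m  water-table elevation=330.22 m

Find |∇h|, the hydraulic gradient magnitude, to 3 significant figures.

0.00335

Three-point gradient (reference OW-A): Δ to OW-B = (-250, 165, +0.42), Δ to OW-C = (50, 80, +0.29).
∂h/∂x = +0.0005044, ∂h/∂y = +0.003310 (det = -28250).
|∇h| = √(0.0005044² + 0.003310²) = 0.003348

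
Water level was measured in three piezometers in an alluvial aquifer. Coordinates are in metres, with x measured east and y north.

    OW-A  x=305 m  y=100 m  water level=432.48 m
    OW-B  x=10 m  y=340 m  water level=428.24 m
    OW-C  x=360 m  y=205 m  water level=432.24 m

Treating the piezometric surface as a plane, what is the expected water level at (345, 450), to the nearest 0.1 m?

430.4 m

Taking OW-A as reference: OW-B−OW-A = (-295, 240, -4.24); OW-C−OW-A = (55, 105, -0.24).
Solve a·Δx + b·Δy = Δh: det = (-295)·105 − 55·240 = -44175.
∂h/∂x = [(-4.24)·105 − (-0.24)·240] / -44175 = +0.008774
∂h/∂y = [(-295)·(-0.24) − 55·(-4.24)] / -44175 = -0.006882
h(345, 450) = 432.48 + (+0.008774)·(40) + (-0.006882)·(350) = 432.48 +0.351 -2.409 = 430.422 m.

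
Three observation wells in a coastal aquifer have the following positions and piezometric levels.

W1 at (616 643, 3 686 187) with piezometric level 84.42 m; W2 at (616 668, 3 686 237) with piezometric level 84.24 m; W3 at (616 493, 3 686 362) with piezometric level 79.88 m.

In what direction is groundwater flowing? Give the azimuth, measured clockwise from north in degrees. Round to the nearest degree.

Differences from W1: to W2 (Δx, Δy, Δh) = (25, 50, -0.18); to W3 = (-150, 175, -4.54).
Determinant of the coordinate differences = 25·175 − (-150)·50 = 11875.
∂h/∂x = [(-0.18)·175 − (-4.54)·50] / 11875 = +0.01646
∂h/∂y = [25·(-4.54) − (-150)·(-0.18)] / 11875 = -0.01183
Flow direction (−∇h) has components (-0.01646 E, +0.01183 N).
Azimuth = atan2(E, N) = atan2(-0.01646, +0.01183) = 305.7° ≈ 306°.

306°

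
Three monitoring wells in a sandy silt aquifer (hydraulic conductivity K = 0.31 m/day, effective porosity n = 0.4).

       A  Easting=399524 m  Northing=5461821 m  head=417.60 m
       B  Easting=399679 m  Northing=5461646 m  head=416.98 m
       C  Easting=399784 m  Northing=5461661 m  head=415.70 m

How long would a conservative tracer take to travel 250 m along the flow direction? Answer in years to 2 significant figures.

With h = a·x + b·y + c and A as origin, the differences give:
  155·a + (-175)·b = -0.62
  260·a + (-160)·b = -1.90
Eliminate b (×(-160) and ×(-175), subtract): 20700·a = -233.300 → a = ∂h/∂x = -0.01127
Back-substitute: b = ∂h/∂y = -0.006440.
|∇h| = √(-0.01127² + -0.006440²) = 0.01298
Seepage velocity v = K·i/n = 0.31 × 0.01298 / 0.4 = 0.01006 m/day.
t = 250 / 0.01006 = 2.485e+04 days = 68 years.

68 years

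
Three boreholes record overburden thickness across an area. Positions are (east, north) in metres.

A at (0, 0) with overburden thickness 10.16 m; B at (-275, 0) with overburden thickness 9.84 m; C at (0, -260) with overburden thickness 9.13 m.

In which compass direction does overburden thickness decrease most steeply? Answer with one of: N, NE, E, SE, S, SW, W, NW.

∂d/∂x = (9.84 − 10.16) / (-275 − 0) = +0.001164
∂d/∂y = (9.13 − 10.16) / (-260 − 0) = +0.003962
Steepest decrease is along −∇f = (-0.001164 E, -0.003962 N) → south.

S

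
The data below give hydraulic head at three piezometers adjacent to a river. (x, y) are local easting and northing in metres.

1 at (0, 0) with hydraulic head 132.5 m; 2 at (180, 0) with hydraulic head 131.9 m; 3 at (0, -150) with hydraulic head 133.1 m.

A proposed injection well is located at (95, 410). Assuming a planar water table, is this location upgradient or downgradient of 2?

∂h/∂x = (131.9 − 132.5) / (180 − 0) = -0.003333
∂h/∂y = (133.1 − 132.5) / (-150 − 0) = -0.004000
Head at (95, 410) = 132.5 + (-0.003333)·(95) + (-0.004000)·(410) = 130.54 m.
That is lower than the 131.9 m at 2, so the point is downgradient.

downgradient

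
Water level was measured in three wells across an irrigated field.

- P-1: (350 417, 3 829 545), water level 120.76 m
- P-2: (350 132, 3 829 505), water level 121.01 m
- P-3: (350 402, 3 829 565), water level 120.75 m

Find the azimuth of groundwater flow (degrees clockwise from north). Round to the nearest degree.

Differences from P-1: to P-2 (Δx, Δy, Δh) = (-285, -40, +0.25); to P-3 = (-15, 20, -0.01).
Solve a·Δx + b·Δy = Δh: det = (-285)·20 − (-15)·(-40) = -6300.
∂h/∂x = [(+0.25)·20 − (-0.01)·(-40)] / -6300 = -0.0007302
∂h/∂y = [(-285)·(-0.01) − (-15)·(+0.25)] / -6300 = -0.001048
Flow direction (−∇h) has components (+0.0007302 E, +0.001048 N).
Azimuth = atan2(E, N) = atan2(+0.0007302, +0.001048) = 34.9° ≈ 035°.

035°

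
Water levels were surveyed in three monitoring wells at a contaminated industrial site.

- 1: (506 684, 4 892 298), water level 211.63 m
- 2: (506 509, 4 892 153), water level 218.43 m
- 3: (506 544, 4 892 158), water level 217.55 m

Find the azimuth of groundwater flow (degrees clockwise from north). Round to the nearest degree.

048°

Taking 1 as reference: 2−1 = (-175, -145, +6.80); 3−1 = (-140, -140, +5.92).
Solve a·Δx + b·Δy = Δh: det = (-175)·(-140) − (-140)·(-145) = 4200.
∂h/∂x = [(+6.80)·(-140) − (+5.92)·(-145)] / 4200 = -0.02229
∂h/∂y = [(-175)·(+5.92) − (-140)·(+6.80)] / 4200 = -0.02000
Flow direction (−∇h) has components (+0.02229 E, +0.02000 N).
Azimuth = atan2(E, N) = atan2(+0.02229, +0.02000) = 48.1° ≈ 048°.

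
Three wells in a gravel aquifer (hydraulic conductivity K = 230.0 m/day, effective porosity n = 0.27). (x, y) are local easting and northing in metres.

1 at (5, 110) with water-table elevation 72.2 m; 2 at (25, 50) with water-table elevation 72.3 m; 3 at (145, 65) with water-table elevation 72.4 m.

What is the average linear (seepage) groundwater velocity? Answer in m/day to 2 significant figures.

1.4 m/day

Differences from 1: to 2 (Δx, Δy, Δh) = (20, -60, +0.1); to 3 = (140, -45, +0.2).
Solve a·Δx + b·Δy = Δh: det = 20·(-45) − 140·(-60) = 7500.
∂h/∂x = [(+0.1)·(-45) − (+0.2)·(-60)] / 7500 = +0.001000
∂h/∂y = [20·(+0.2) − 140·(+0.1)] / 7500 = -0.001333
|∇h| = √(0.001000² + -0.001333²) = 0.001666
Seepage velocity v = K·i/n = 230.0 × 0.001666 / 0.27 = 1.419 m/day.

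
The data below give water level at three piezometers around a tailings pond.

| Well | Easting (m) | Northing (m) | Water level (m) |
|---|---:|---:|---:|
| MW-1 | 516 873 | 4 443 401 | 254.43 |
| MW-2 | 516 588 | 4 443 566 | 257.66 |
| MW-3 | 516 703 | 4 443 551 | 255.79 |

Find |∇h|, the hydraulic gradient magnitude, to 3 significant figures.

With h = a·x + b·y + c and MW-1 as origin, the differences give:
  (-285)·a + 165·b = +3.23
  (-170)·a + 150·b = +1.36
Eliminate b (×150 and ×165, subtract): -14700·a = 260.100 → a = ∂h/∂x = -0.01769
Back-substitute: b = ∂h/∂y = -0.01099.
|∇h| = √(-0.01769² + -0.01099²) = 0.02083

0.0208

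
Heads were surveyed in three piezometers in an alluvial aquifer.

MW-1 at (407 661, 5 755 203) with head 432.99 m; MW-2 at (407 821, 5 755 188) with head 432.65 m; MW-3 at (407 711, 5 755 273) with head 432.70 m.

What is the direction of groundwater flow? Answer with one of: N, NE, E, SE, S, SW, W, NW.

NE

With h = a·x + b·y + c and MW-1 as origin, the differences give:
  160·a + (-15)·b = -0.34
  50·a + 70·b = -0.29
Eliminate b (×70 and ×(-15), subtract): 11950·a = -28.150 → a = ∂h/∂x = -0.002356
Back-substitute: b = ∂h/∂y = -0.002460.
Flow = −∇h = (+0.002356 east, +0.002460 north), which points northeast.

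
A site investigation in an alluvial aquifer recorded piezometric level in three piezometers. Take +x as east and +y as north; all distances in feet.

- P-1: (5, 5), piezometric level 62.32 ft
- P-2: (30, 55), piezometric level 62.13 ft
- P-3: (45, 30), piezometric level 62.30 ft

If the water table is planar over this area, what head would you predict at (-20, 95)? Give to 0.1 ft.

61.8 ft

Three-point gradient (reference P-1): Δ to P-2 = (25, 50, -0.19), Δ to P-3 = (40, 25, -0.02).
∂h/∂x = +0.002727, ∂h/∂y = -0.005164 (det = -1375).
h(-20, 95) = 62.32 + (+0.002727)·(-25) + (-0.005164)·(90) = 62.32 -0.068 -0.465 = 61.787 ft.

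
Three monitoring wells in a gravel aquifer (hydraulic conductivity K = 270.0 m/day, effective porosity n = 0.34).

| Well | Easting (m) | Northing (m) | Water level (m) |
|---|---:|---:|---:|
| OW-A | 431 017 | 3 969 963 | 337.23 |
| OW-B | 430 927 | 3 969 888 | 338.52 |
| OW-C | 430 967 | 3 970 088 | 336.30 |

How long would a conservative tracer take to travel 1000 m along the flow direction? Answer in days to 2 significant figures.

110 days

Differences from OW-A: to OW-B (Δx, Δy, Δh) = (-90, -75, +1.29); to OW-C = (-50, 125, -0.93).
Determinant of the coordinate differences = (-90)·125 − (-50)·(-75) = -15000.
∂h/∂x = [(+1.29)·125 − (-0.93)·(-75)] / -15000 = -0.006100
∂h/∂y = [(-90)·(-0.93) − (-50)·(+1.29)] / -15000 = -0.009880
|∇h| = √(-0.006100² + -0.009880²) = 0.01161
Seepage velocity v = K·i/n = 270.0 × 0.01161 / 0.34 = 9.22 m/day.
t = 1000 / 9.22 = 108.5 days.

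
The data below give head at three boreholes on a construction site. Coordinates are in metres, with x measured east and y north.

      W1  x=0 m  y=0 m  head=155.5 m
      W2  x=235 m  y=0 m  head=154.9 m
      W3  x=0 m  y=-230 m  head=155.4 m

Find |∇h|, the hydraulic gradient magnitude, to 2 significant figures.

∂h/∂x = (154.9 − 155.5) / (235 − 0) = -0.002553
∂h/∂y = (155.4 − 155.5) / (-230 − 0) = +0.0004348
|∇h| = √(-0.002553² + 0.0004348²) = 0.00259

0.0026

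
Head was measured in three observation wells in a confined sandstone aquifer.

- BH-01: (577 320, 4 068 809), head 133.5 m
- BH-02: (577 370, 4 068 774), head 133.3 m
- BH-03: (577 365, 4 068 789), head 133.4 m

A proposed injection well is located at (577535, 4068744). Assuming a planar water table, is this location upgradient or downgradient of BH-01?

downgradient

With h = a·x + b·y + c and BH-01 as origin, the differences give:
  50·a + (-35)·b = -0.2
  45·a + (-20)·b = -0.1
Eliminate b (×(-20) and ×(-35), subtract): 575·a = 0.50 → a = ∂h/∂x = +0.0008696
Back-substitute: b = ∂h/∂y = +0.006957.
Head at (577535, 4068744) = 133.5 + (+0.0008696)·(215) + (+0.006957)·(-65) = 133.23 m.
That is lower than the 133.5 m at BH-01, so the point is downgradient.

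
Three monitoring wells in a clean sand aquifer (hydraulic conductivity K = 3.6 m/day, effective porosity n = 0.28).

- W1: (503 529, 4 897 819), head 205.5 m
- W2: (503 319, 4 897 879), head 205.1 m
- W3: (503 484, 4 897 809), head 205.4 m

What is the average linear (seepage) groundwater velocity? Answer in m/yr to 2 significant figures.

10 m/yr

With h = a·x + b·y + c and W1 as origin, the differences give:
  (-210)·a + 60·b = -0.4
  (-45)·a + (-10)·b = -0.1
Eliminate b (×(-10) and ×60, subtract): 4800·a = 10.00 → a = ∂h/∂x = +0.002083
Back-substitute: b = ∂h/∂y = +0.0006250.
|∇h| = √(0.002083² + 0.0006250²) = 0.002175
Seepage velocity v = K·i/n = 3.6 × 0.002175 / 0.28 = 0.02796 m/day = 10.21 m/yr.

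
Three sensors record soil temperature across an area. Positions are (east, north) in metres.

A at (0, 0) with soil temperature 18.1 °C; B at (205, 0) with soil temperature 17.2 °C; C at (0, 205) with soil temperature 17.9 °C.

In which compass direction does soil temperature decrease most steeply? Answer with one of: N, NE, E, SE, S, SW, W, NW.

∂T/∂x = (17.2 − 18.1) / (205 − 0) = -0.004390
∂T/∂y = (17.9 − 18.1) / (205 − 0) = -0.0009756
Steepest decrease is along −∇f = (+0.004390 E, +0.0009756 N) → east.

E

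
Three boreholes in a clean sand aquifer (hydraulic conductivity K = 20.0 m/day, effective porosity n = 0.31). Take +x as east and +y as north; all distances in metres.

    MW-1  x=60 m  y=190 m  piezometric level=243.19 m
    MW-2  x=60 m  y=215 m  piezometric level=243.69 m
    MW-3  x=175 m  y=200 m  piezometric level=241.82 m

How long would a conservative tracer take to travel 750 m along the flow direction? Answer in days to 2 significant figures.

Taking MW-1 as reference: MW-2−MW-1 = (0, 25, +0.50); MW-3−MW-1 = (115, 10, -1.37).
Determinant of the coordinate differences = 0·10 − 115·25 = -2875.
∂h/∂x = [(+0.50)·10 − (-1.37)·25] / -2875 = -0.01365
∂h/∂y = [0·(-1.37) − 115·(+0.50)] / -2875 = +0.02000
|∇h| = √(-0.01365² + 0.02000²) = 0.02421
Seepage velocity v = K·i/n = 20.0 × 0.02421 / 0.31 = 1.562 m/day.
t = 750 / 1.562 = 480.2 days.

480 days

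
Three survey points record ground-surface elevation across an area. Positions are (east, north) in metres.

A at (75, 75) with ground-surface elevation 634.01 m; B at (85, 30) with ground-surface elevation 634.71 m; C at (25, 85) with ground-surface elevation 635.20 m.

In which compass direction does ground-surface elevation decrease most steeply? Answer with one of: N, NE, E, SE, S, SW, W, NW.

NE

With z = a·x + b·y + c and A as origin, the differences give:
  10·a + (-45)·b = +0.70
  (-50)·a + 10·b = +1.19
Eliminate b (×10 and ×(-45), subtract): -2150·a = 60.550 → a = ∂z/∂x = -0.02816
Back-substitute: b = ∂z/∂y = -0.02181.
Steepest decrease is along −∇f = (+0.02816 E, +0.02181 N) → northeast.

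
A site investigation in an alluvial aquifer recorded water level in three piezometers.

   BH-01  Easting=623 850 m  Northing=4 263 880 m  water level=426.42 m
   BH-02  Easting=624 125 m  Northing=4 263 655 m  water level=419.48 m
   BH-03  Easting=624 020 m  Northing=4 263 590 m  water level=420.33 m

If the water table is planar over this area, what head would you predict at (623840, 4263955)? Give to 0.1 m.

Differences from BH-01: to BH-02 (Δx, Δy, Δh) = (275, -225, -6.94); to BH-03 = (170, -290, -6.09).
Solve a·Δx + b·Δy = Δh: det = 275·(-290) − 170·(-225) = -41500.
∂h/∂x = [(-6.94)·(-290) − (-6.09)·(-225)] / -41500 = -0.01548
∂h/∂y = [275·(-6.09) − 170·(-6.94)] / -41500 = +0.01193
h(623840, 4263955) = 426.42 + (-0.01548)·(-10) + (+0.01193)·(75) = 426.42 +0.155 +0.894 = 427.469 m.

427.5 m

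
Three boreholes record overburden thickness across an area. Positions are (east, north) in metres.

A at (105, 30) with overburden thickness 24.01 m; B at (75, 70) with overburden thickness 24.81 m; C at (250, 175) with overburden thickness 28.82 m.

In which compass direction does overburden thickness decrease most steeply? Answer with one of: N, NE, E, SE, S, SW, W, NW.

With d = a·x + b·y + c and A as origin, the differences give:
  (-30)·a + 40·b = +0.80
  145·a + 145·b = +4.81
Eliminate b (×145 and ×40, subtract): -10150·a = -76.400 → a = ∂d/∂x = +0.007527
Back-substitute: b = ∂d/∂y = +0.02565.
Steepest decrease is along −∇f = (-0.007527 E, -0.02565 N) → south.

S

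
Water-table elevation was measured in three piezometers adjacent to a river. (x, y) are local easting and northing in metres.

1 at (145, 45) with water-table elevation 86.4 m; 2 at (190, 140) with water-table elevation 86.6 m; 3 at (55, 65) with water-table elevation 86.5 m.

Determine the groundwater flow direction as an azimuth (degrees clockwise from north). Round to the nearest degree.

Differences from 1: to 2 (Δx, Δy, Δh) = (45, 95, +0.2); to 3 = (-90, 20, +0.1).
Determinant of the coordinate differences = 45·20 − (-90)·95 = 9450.
∂h/∂x = [(+0.2)·20 − (+0.1)·95] / 9450 = -0.0005820
∂h/∂y = [45·(+0.1) − (-90)·(+0.2)] / 9450 = +0.002381
Flow direction (−∇h) has components (+0.0005820 E, -0.002381 N).
Azimuth = atan2(E, N) = atan2(+0.0005820, -0.002381) = 166.3° ≈ 166°.

166°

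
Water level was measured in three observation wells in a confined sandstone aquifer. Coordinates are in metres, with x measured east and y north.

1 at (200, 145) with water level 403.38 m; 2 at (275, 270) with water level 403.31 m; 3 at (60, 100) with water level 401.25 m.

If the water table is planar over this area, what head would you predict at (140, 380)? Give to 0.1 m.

399.4 m

Differences from 1: to 2 (Δx, Δy, Δh) = (75, 125, -0.07); to 3 = (-140, -45, -2.13).
Determinant of the coordinate differences = 75·(-45) − (-140)·125 = 14125.
∂h/∂x = [(-0.07)·(-45) − (-2.13)·125] / 14125 = +0.01907
∂h/∂y = [75·(-2.13) − (-140)·(-0.07)] / 14125 = -0.01200
h(140, 380) = 403.38 + (+0.01907)·(-60) + (-0.01200)·(235) = 403.38 -1.144 -2.821 = 399.415 m.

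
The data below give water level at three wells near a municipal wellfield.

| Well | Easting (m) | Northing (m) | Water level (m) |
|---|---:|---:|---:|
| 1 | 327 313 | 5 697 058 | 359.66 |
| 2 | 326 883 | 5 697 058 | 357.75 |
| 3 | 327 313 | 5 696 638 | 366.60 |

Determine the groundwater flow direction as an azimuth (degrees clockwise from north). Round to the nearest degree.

345°

∂h/∂x = (357.75 − 359.66) / (326883 − 327313) = +0.004442
∂h/∂y = (366.60 − 359.66) / (5696638 − 5697058) = -0.01652
Flow direction (−∇h) has components (-0.004442 E, +0.01652 N).
Azimuth = atan2(E, N) = atan2(-0.004442, +0.01652) = 345.0° ≈ 345°.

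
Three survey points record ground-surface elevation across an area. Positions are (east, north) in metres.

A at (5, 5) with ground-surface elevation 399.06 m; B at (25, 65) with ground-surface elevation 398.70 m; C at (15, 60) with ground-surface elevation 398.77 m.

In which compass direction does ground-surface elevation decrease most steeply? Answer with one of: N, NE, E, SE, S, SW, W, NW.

Differences from A: to B (Δx, Δy, Δh) = (20, 60, -0.36); to C = (10, 55, -0.29).
Solve a·Δx + b·Δy = Δz: det = 20·55 − 10·60 = 500.
∂z/∂x = [(-0.36)·55 − (-0.29)·60] / 500 = -0.004800
∂z/∂y = [20·(-0.29) − 10·(-0.36)] / 500 = -0.004400
Steepest decrease is along −∇f = (+0.004800 E, +0.004400 N) → northeast.

NE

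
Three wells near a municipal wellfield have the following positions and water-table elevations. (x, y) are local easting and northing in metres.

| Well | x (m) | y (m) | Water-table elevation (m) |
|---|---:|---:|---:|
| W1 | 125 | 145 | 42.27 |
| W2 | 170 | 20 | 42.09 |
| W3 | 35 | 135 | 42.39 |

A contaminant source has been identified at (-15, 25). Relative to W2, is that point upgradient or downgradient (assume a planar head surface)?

Taking W1 as reference: W2−W1 = (45, -125, -0.18); W3−W1 = (-90, -10, +0.12).
Solve a·Δx + b·Δy = Δh: det = 45·(-10) − (-90)·(-125) = -11700.
∂h/∂x = [(-0.18)·(-10) − (+0.12)·(-125)] / -11700 = -0.001436
∂h/∂y = [45·(+0.12) − (-90)·(-0.18)] / -11700 = +0.0009231
Head at (-15, 25) = 42.27 + (-0.001436)·(-140) + (+0.0009231)·(-120) = 42.36 m.
That is higher than the 42.09 m at W2, so the point is upgradient.

upgradient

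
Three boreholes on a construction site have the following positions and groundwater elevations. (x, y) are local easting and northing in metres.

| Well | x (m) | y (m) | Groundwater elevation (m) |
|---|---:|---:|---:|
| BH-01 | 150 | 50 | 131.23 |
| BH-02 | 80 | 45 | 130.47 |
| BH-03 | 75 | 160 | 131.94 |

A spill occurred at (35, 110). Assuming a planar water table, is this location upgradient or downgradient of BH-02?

Taking BH-01 as reference: BH-02−BH-01 = (-70, -5, -0.76); BH-03−BH-01 = (-75, 110, +0.71).
Solve a·Δx + b·Δy = Δh: det = (-70)·110 − (-75)·(-5) = -8075.
∂h/∂x = [(-0.76)·110 − (+0.71)·(-5)] / -8075 = +0.009913
∂h/∂y = [(-70)·(+0.71) − (-75)·(-0.76)] / -8075 = +0.01321
Head at (35, 110) = 131.23 + (+0.009913)·(-115) + (+0.01321)·(60) = 130.88 m.
That is higher than the 130.47 m at BH-02, so the point is upgradient.

upgradient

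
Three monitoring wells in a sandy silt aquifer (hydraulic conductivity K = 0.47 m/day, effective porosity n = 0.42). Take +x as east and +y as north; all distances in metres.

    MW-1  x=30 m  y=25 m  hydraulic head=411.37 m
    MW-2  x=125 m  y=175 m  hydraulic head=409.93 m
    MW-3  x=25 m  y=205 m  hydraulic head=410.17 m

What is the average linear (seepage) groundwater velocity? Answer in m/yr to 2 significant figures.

3.3 m/yr

With h = a·x + b·y + c and MW-1 as origin, the differences give:
  95·a + 150·b = -1.44
  (-5)·a + 180·b = -1.20
Eliminate b (×180 and ×150, subtract): 17850·a = -79.200 → a = ∂h/∂x = -0.004437
Back-substitute: b = ∂h/∂y = -0.006790.
|∇h| = √(-0.004437² + -0.006790²) = 0.008111
Seepage velocity v = K·i/n = 0.47 × 0.008111 / 0.42 = 0.009077 m/day = 3.315 m/yr.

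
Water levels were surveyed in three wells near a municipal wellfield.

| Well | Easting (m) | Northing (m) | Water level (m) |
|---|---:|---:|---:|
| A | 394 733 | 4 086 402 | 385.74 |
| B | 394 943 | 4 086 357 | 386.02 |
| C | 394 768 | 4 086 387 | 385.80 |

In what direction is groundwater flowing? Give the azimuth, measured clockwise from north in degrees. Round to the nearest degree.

Taking A as reference: B−A = (210, -45, +0.28); C−A = (35, -15, +0.06).
Solve a·Δx + b·Δy = Δh: det = 210·(-15) − 35·(-45) = -1575.
∂h/∂x = [(+0.28)·(-15) − (+0.06)·(-45)] / -1575 = +0.0009524
∂h/∂y = [210·(+0.06) − 35·(+0.28)] / -1575 = -0.001778
Flow direction (−∇h) has components (-0.0009524 E, +0.001778 N).
Azimuth = atan2(E, N) = atan2(-0.0009524, +0.001778) = 331.8° ≈ 332°.

332°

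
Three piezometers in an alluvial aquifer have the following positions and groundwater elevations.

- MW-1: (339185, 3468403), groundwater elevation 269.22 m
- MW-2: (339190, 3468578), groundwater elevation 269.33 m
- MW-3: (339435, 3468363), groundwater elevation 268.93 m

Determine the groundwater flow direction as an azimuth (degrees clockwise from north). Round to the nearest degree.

Differences from MW-1: to MW-2 (Δx, Δy, Δh) = (5, 175, +0.11); to MW-3 = (250, -40, -0.29).
Determinant of the coordinate differences = 5·(-40) − 250·175 = -43950.
∂h/∂x = [(+0.11)·(-40) − (-0.29)·175] / -43950 = -0.001055
∂h/∂y = [5·(-0.29) − 250·(+0.11)] / -43950 = +0.0006587
Flow direction (−∇h) has components (+0.001055 E, -0.0006587 N).
Azimuth = atan2(E, N) = atan2(+0.001055, -0.0006587) = 122.0° ≈ 122°.

122°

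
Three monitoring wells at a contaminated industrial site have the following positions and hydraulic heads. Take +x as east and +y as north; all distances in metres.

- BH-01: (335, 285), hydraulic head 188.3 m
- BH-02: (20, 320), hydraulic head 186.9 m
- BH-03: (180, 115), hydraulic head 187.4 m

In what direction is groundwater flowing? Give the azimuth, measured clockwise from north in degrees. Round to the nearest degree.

256°

With h = a·x + b·y + c and BH-01 as origin, the differences give:
  (-315)·a + 35·b = -1.4
  (-155)·a + (-170)·b = -0.9
Eliminate b (×(-170) and ×35, subtract): 58975·a = 269.50 → a = ∂h/∂x = +0.004570
Back-substitute: b = ∂h/∂y = +0.001128.
Flow direction (−∇h) has components (-0.004570 E, -0.001128 N).
Azimuth = atan2(E, N) = atan2(-0.004570, -0.001128) = 256.1° ≈ 256°.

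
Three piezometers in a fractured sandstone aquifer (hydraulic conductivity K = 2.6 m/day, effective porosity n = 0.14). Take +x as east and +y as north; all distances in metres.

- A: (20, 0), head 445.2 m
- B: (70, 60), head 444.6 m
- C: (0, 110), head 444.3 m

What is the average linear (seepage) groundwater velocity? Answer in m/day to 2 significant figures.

With h = a·x + b·y + c and A as origin, the differences give:
  50·a + 60·b = -0.6
  (-20)·a + 110·b = -0.9
Eliminate b (×110 and ×60, subtract): 6700·a = -12.00 → a = ∂h/∂x = -0.001791
Back-substitute: b = ∂h/∂y = -0.008507.
|∇h| = √(-0.001791² + -0.008507²) = 0.008693
Seepage velocity v = K·i/n = 2.6 × 0.008693 / 0.14 = 0.1614 m/day.

0.16 m/day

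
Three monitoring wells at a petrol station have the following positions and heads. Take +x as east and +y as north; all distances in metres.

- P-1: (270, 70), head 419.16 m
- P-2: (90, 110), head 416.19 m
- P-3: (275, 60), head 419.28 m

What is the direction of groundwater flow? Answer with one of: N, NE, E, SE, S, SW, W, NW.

W

Taking P-1 as reference: P-2−P-1 = (-180, 40, -2.97); P-3−P-1 = (5, -10, +0.12).
Solve a·Δx + b·Δy = Δh: det = (-180)·(-10) − 5·40 = 1600.
∂h/∂x = [(-2.97)·(-10) − (+0.12)·40] / 1600 = +0.01556
∂h/∂y = [(-180)·(+0.12) − 5·(-2.97)] / 1600 = -0.004219
Flow = −∇h = (-0.01556 east, +0.004219 north), which points west.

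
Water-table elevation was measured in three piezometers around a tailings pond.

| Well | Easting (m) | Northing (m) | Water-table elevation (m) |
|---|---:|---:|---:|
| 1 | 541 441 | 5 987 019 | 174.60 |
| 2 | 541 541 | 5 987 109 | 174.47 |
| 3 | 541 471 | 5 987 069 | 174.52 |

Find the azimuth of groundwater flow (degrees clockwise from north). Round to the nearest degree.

With h = a·x + b·y + c and 1 as origin, the differences give:
  100·a + 90·b = -0.13
  30·a + 50·b = -0.08
Eliminate b (×50 and ×90, subtract): 2300·a = 0.700 → a = ∂h/∂x = +0.0003043
Back-substitute: b = ∂h/∂y = -0.001783.
Flow direction (−∇h) has components (-0.0003043 E, +0.001783 N).
Azimuth = atan2(E, N) = atan2(-0.0003043, +0.001783) = 350.3° ≈ 350°.

350°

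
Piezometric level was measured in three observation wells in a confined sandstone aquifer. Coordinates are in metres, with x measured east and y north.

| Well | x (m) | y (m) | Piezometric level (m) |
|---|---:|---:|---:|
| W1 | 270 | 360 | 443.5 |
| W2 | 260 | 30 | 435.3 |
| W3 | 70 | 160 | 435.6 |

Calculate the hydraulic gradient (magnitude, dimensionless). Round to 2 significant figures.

0.029

Three-point gradient (reference W1): Δ to W2 = (-10, -330, -8.2), Δ to W3 = (-200, -200, -7.9).
∂h/∂x = +0.01511, ∂h/∂y = +0.02439 (det = -64000).
|∇h| = √(0.01511² + 0.02439²) = 0.02869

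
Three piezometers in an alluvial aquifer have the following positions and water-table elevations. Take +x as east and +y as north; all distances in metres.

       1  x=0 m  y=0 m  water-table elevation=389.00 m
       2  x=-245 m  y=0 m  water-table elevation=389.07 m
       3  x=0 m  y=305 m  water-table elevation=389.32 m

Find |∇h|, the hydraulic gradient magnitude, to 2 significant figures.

0.0011

∂h/∂x = (389.07 − 389.00) / (-245 − 0) = -0.0002857
∂h/∂y = (389.32 − 389.00) / (305 − 0) = +0.001049
|∇h| = √(-0.0002857² + 0.001049²) = 0.001087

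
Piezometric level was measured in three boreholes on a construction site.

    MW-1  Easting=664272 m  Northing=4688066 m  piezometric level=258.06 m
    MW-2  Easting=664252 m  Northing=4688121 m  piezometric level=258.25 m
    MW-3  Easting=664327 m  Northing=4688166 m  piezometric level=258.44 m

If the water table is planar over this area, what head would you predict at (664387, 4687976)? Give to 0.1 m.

257.8 m

Differences from MW-1: to MW-2 (Δx, Δy, Δh) = (-20, 55, +0.19); to MW-3 = (55, 100, +0.38).
Determinant of the coordinate differences = (-20)·100 − 55·55 = -5025.
∂h/∂x = [(+0.19)·100 − (+0.38)·55] / -5025 = +0.0003781
∂h/∂y = [(-20)·(+0.38) − 55·(+0.19)] / -5025 = +0.003592
h(664387, 4687976) = 258.06 + (+0.0003781)·(115) + (+0.003592)·(-90) = 258.06 +0.043 -0.323 = 257.780 m.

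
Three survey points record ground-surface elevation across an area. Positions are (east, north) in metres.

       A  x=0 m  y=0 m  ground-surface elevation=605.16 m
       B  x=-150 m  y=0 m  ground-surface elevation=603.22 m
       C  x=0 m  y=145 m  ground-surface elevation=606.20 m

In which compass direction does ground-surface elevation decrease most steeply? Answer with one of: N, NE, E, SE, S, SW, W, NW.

SW

∂z/∂x = (603.22 − 605.16) / (-150 − 0) = +0.01293
∂z/∂y = (606.20 − 605.16) / (145 − 0) = +0.007172
Steepest decrease is along −∇f = (-0.01293 E, -0.007172 N) → southwest.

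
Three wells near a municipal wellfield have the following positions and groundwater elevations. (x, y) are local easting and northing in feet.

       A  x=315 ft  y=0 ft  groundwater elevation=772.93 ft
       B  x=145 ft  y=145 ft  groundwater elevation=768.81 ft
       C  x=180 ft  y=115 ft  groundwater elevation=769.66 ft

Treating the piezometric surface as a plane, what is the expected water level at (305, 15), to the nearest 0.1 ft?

Three-point gradient (reference A): Δ to B = (-170, 145, -4.12), Δ to C = (-135, 115, -3.27).
∂h/∂x = +0.01400, ∂h/∂y = -0.01200 (det = 25).
h(305, 15) = 772.93 + (+0.01400)·(-10) + (-0.01200)·(15) = 772.93 -0.140 -0.180 = 772.610 ft.

772.6 ft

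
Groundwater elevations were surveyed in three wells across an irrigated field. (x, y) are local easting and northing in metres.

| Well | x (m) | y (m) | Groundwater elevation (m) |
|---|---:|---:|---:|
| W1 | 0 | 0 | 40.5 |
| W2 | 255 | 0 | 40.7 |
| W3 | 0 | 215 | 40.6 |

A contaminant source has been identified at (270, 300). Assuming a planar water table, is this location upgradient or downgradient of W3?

upgradient

∂h/∂x = (40.7 − 40.5) / (255 − 0) = +0.0007843
∂h/∂y = (40.6 − 40.5) / (215 − 0) = +0.0004651
Head at (270, 300) = 40.5 + (+0.0007843)·(270) + (+0.0004651)·(300) = 40.85 m.
That is higher than the 40.6 m at W3, so the point is upgradient.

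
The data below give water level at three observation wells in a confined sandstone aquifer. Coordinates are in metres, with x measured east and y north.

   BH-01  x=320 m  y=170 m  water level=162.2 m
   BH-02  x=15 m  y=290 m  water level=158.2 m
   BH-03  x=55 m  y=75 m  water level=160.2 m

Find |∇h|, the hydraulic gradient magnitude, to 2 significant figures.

Differences from BH-01: to BH-02 (Δx, Δy, Δh) = (-305, 120, -4.0); to BH-03 = (-265, -95, -2.0).
Solve a·Δx + b·Δy = Δh: det = (-305)·(-95) − (-265)·120 = 60775.
∂h/∂x = [(-4.0)·(-95) − (-2.0)·120] / 60775 = +0.01020
∂h/∂y = [(-305)·(-2.0) − (-265)·(-4.0)] / 60775 = -0.007404
|∇h| = √(0.01020² + -0.007404²) = 0.0126

0.013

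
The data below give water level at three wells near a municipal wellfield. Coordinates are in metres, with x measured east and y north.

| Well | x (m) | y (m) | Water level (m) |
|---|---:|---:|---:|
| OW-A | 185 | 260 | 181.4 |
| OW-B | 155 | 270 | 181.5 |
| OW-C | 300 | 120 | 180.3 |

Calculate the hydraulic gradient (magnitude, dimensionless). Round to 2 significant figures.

With h = a·x + b·y + c and OW-A as origin, the differences give:
  (-30)·a + 10·b = +0.1
  115·a + (-140)·b = -1.1
Eliminate b (×(-140) and ×10, subtract): 3050·a = -3.00 → a = ∂h/∂x = -0.0009836
Back-substitute: b = ∂h/∂y = +0.007049.
|∇h| = √(-0.0009836² + 0.007049²) = 0.007117

0.0071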